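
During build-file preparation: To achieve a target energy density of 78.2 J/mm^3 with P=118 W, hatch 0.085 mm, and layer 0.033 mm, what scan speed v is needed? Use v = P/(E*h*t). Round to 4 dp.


v = 118 / (78.2*0.085*0.033) = 537.9506 mm/s


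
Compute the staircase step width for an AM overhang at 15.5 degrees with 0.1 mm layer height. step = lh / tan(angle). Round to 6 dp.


step = 0.1 / tan(15.5) = 0.360588 mm


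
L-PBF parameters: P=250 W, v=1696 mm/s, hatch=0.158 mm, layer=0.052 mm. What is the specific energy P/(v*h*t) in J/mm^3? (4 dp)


Build rate = 1696 * 0.158 * 0.052 = 13.934336 mm^3/s
SE = 250 / 13.934336 = 17.9413 J/mm^3


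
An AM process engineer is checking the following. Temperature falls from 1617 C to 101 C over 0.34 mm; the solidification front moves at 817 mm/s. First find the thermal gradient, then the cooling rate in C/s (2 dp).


G = (1617-101)/0.34 = 4458.82352941 C/mm
CR = 4458.82352941 * 817 = 3642858.82 C/s


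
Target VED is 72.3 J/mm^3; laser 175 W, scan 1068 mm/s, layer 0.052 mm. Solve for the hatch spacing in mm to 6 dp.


h = 175 / (72.3*1068*0.052) = 0.043584 mm


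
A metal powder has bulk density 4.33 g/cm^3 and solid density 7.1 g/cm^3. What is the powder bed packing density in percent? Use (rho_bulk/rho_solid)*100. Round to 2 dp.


Packing = (4.33/7.1)*100 = 60.99 %


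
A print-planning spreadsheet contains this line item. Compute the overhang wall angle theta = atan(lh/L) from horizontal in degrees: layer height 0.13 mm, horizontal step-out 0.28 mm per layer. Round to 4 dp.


angle = atan(0.13/0.28) = 24.9048 degrees


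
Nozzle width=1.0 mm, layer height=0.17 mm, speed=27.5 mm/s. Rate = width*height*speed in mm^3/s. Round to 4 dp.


Rate = 1.0 * 0.17 * 27.5 = 4.675 mm^3/s


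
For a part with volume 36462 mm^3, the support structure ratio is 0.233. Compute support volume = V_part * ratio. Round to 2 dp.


V_support = 36462 * 0.233 = 8495.65 mm^3


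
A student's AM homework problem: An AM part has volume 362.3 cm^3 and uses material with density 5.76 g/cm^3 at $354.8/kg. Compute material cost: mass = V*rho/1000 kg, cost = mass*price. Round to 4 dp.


Mass = 362.3*5.76/1000 = 2.086848 kg
Cost = 2.086848 * 354.8 = 740.4137 $


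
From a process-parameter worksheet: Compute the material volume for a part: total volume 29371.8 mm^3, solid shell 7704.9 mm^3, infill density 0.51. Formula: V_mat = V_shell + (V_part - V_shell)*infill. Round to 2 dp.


V_infill = (29371.8 - 7704.9) * 0.51 = 11050.12
V_total = 7704.9 + 11050.12 = 18755.02 mm^3


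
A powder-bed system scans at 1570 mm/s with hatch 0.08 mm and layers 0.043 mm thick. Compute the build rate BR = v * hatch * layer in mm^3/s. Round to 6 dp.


Rate = 1570 * 0.08 * 0.043 = 5.4008 mm^3/s


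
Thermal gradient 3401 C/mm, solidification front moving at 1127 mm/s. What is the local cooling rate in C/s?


CR = 3401 * 1127 = 3832927 C/s


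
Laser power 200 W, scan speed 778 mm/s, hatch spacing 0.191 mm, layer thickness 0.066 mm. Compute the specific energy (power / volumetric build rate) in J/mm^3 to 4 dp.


Build rate = 778 * 0.191 * 0.066 = 9.807468 mm^3/s
SE = 200 / 9.807468 = 20.3926 J/mm^3


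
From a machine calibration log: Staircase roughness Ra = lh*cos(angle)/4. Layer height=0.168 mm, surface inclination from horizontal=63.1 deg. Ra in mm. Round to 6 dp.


Ra = 0.168 * cos(63.1) / 4 = 0.019002 mm


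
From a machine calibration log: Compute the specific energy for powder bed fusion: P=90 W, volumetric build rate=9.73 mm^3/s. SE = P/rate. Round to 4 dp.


SE = 90 / 9.73 = 9.2497 J/mm^3


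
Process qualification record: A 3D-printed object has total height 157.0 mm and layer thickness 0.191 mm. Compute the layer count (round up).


Layers = ceil(157.0/0.191) = 822


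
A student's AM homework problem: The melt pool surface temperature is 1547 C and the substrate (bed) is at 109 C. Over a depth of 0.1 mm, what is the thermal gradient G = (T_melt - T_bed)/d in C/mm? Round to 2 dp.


G = (1547-109)/0.1 = 14380.0 C/mm


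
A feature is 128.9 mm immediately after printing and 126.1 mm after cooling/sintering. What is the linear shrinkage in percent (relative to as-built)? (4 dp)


Shrinkage = ((128.9-126.1)/128.9)*100 = 2.1722 %


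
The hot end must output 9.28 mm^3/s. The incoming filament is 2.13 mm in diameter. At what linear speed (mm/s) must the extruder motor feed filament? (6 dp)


A = pi*(2.13/2)^2 = 3.563273
v = 9.28 / 3.563273 = 2.604347 mm/s


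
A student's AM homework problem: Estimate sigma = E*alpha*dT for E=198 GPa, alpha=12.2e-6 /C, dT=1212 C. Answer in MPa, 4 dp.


sigma = 198*1000 * 12.2e-6 * 1212 = 2927.7072 MPa


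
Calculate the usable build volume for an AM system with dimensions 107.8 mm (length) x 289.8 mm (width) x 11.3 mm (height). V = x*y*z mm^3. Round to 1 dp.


V = 107.8 * 289.8 * 11.3 = 353017.0 mm^3


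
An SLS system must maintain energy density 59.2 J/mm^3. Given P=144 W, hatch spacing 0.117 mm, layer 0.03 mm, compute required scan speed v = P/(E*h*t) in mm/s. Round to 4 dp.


v = 144 / (59.2*0.117*0.03) = 693.0007 mm/s


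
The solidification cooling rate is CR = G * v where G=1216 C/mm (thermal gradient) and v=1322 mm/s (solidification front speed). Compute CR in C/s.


CR = 1216 * 1322 = 1607552 C/s


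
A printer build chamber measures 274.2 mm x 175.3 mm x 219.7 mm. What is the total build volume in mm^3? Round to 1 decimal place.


V = 274.2 * 175.3 * 219.7 = 10560377.0 mm^3


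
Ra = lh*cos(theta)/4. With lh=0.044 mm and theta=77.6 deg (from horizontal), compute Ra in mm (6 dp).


Ra = 0.044 * cos(77.6) / 4 = 0.002362 mm


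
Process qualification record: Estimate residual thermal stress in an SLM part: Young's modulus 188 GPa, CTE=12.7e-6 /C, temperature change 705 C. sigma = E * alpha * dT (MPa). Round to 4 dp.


sigma = 188*1000 * 12.7e-6 * 705 = 1683.258 MPa


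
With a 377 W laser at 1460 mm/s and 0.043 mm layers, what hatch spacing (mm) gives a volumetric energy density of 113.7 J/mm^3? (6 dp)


h = 377 / (113.7*1460*0.043) = 0.052815 mm


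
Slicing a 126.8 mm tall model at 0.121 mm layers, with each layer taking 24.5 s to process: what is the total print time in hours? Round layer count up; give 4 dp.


Layers = ceil(126.8/0.121) = 1048
t = 1048 * 24.5 / 3600 = 7.1322 hrs


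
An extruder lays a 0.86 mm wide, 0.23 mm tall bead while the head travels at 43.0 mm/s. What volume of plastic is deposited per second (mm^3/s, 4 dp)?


Rate = 0.86 * 0.23 * 43.0 = 8.5054 mm^3/s


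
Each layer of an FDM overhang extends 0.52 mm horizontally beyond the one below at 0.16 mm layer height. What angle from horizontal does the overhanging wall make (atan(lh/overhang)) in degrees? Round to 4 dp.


angle = atan(0.16/0.52) = 17.1027 degrees


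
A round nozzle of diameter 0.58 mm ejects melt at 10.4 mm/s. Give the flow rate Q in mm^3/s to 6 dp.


A = pi*(0.58/2)^2 = 0.26420794 mm^2
Q = 0.26420794 * 10.4 = 2.747763 mm^3/s


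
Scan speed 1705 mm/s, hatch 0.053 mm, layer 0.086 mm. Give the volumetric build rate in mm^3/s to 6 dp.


Rate = 1705 * 0.053 * 0.086 = 7.77139 mm^3/s


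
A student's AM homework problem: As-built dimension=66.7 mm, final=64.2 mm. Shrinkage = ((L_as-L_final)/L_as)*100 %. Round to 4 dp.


Shrinkage = ((66.7-64.2)/66.7)*100 = 3.7481 %


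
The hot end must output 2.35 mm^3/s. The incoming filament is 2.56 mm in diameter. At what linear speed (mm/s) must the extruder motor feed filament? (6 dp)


A = pi*(2.56/2)^2 = 5.147185
v = 2.35 / 5.147185 = 0.45656 mm/s


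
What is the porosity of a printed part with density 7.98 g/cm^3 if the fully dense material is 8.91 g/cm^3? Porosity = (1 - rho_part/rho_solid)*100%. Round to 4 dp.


Porosity = (1-7.98/8.91)*100 = 10.4377 %


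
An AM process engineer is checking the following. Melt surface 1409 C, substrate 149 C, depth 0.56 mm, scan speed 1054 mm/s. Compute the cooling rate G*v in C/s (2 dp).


G = (1409-149)/0.56 = 2250.0 C/mm
CR = 2250.0 * 1054 = 2371500.0 C/s


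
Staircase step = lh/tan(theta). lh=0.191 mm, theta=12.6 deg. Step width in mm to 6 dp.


step = 0.191 / tan(12.6) = 0.854485 mm


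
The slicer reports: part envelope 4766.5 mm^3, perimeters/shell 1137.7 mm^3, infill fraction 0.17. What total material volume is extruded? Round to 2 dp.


V_infill = (4766.5 - 1137.7) * 0.17 = 616.9
V_total = 1137.7 + 616.9 = 1754.6 mm^3


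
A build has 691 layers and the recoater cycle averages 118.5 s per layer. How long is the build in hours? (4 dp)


t = 691 * 118.5 / 3600 = 22.7454 hrs


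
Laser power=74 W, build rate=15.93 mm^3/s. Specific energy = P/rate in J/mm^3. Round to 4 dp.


SE = 74 / 15.93 = 4.6453 J/mm^3


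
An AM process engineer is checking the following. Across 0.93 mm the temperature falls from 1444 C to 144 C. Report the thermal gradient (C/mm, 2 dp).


G = (1444-144)/0.93 = 1397.85 C/mm


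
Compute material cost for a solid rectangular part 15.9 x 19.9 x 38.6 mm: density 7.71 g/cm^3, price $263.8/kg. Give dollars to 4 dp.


V = 15.9 * 19.9 * 38.6 = 12213.426 mm^3 = 12.213426 cm^3
Mass = 12.213426 * 7.71 / 1000 = 0.09416551 kg
Cost = 0.09416551 * 263.8 = 24.8409 $


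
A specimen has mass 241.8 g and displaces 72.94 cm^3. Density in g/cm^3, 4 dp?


rho = 241.8 / 72.94 = 3.3151 g/cm^3


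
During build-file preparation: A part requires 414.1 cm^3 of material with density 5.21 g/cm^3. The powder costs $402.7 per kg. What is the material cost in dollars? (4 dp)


Mass = 414.1*5.21/1000 = 2.157461 kg
Cost = 2.157461 * 402.7 = 868.8095 $


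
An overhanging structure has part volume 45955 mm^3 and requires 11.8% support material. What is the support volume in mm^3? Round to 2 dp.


V_support = 45955 * 0.118 = 5422.69 mm^3


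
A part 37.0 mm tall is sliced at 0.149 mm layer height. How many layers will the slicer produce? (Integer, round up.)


Layers = ceil(37.0/0.149) = 249


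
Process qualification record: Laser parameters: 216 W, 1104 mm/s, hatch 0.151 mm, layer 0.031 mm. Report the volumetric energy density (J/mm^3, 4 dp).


E = 216 / (1104*0.151*0.031) = 41.7971 J/mm^3


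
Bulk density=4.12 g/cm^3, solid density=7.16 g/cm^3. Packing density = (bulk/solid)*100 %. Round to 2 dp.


Packing = (4.12/7.16)*100 = 57.54 %


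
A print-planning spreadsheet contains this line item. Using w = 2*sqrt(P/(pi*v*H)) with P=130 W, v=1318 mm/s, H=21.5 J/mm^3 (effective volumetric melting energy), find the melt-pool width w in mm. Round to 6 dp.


w = 2*sqrt(130/(pi*1318*21.5)) = 0.076428 mm


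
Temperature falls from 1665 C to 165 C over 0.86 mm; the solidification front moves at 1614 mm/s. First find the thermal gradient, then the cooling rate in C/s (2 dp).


G = (1665-165)/0.86 = 1744.18604651 C/mm
CR = 1744.18604651 * 1614 = 2815116.28 C/s


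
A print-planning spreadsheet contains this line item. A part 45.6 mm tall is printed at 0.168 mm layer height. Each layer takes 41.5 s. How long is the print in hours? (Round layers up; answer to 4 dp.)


Layers = ceil(45.6/0.168) = 272
t = 272 * 41.5 / 3600 = 3.1356 hrs


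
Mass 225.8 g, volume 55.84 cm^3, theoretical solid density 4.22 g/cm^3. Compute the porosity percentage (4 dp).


rho_part = 225.8 / 55.84 = 4.04369628 g/cm^3
Porosity = (1 - 4.04369628/4.22)*100 = 4.1778 %


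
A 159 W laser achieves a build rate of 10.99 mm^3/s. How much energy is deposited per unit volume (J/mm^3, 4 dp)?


SE = 159 / 10.99 = 14.4677 J/mm^3


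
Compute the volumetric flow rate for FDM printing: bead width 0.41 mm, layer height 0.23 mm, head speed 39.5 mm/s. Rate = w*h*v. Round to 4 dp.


Rate = 0.41 * 0.23 * 39.5 = 3.7249 mm^3/s


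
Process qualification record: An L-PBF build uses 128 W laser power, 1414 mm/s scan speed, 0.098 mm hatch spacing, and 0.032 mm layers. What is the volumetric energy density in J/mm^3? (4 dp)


E = 128 / (1414*0.098*0.032) = 28.8659 J/mm^3


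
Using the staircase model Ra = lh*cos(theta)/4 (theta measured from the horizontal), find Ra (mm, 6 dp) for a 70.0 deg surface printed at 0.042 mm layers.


Ra = 0.042 * cos(70.0) / 4 = 0.003591 mm


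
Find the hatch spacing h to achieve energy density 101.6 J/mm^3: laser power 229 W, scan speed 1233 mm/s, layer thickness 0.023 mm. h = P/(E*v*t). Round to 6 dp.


h = 229 / (101.6*1233*0.023) = 0.079479 mm


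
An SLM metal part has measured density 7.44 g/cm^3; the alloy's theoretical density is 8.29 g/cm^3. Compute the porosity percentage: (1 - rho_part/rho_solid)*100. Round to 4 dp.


Porosity = (1-7.44/8.29)*100 = 10.2533 %


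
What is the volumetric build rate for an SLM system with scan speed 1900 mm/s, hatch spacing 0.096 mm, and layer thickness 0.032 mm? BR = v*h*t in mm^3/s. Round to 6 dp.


Rate = 1900 * 0.096 * 0.032 = 5.8368 mm^3/s


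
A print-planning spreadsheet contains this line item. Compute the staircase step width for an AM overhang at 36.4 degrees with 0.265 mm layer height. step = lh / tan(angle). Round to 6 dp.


step = 0.265 / tan(36.4) = 0.359437 mm


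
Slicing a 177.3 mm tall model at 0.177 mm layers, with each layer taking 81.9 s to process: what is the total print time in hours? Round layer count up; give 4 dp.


Layers = ceil(177.3/0.177) = 1002
t = 1002 * 81.9 / 3600 = 22.7955 hrs


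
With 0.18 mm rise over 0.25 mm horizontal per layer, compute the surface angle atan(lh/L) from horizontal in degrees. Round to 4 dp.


angle = atan(0.18/0.25) = 35.7539 degrees


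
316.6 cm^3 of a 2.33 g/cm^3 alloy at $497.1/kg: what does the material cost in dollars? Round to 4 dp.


Mass = 316.6*2.33/1000 = 0.737678 kg
Cost = 0.737678 * 497.1 = 366.6997 $


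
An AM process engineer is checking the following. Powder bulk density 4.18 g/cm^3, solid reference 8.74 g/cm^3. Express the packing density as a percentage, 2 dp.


Packing = (4.18/8.74)*100 = 47.83 %


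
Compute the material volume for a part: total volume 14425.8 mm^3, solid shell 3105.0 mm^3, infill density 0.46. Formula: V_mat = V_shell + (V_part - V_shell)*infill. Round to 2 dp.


V_infill = (14425.8 - 3105.0) * 0.46 = 5207.57
V_total = 3105.0 + 5207.57 = 8312.57 mm^3


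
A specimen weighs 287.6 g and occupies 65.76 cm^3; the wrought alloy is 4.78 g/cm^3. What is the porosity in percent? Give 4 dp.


rho_part = 287.6 / 65.76 = 4.37347932 g/cm^3
Porosity = (1 - 4.37347932/4.78)*100 = 8.5046 %


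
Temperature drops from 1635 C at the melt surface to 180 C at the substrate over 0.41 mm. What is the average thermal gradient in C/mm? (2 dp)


G = (1635-180)/0.41 = 3548.78 C/mm


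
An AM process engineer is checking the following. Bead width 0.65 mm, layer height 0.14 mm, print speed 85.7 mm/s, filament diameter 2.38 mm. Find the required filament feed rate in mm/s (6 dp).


Q = 0.65 * 0.14 * 85.7 = 7.7987 mm^3/s
A_fil = pi*(2.38/2)^2 = 4.44880936 mm^2
v_feed = 7.7987 / 4.44880936 = 1.752986 mm/s


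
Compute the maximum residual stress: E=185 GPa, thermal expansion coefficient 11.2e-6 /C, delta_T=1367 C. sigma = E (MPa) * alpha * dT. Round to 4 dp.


sigma = 185*1000 * 11.2e-6 * 1367 = 2832.424 MPa


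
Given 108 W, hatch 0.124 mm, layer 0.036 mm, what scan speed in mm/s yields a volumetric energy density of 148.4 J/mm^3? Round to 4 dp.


v = 108 / (148.4*0.124*0.036) = 163.0293 mm/s


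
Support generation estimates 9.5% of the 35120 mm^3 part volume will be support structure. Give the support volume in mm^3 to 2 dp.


V_support = 35120 * 0.095 = 3336.4 mm^3


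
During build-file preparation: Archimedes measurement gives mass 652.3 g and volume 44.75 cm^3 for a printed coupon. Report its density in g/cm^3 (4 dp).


rho = 652.3 / 44.75 = 14.5765 g/cm^3


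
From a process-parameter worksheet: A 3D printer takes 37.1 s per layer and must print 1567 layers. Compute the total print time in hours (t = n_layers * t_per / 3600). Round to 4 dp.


t = 1567 * 37.1 / 3600 = 16.1488 hrs


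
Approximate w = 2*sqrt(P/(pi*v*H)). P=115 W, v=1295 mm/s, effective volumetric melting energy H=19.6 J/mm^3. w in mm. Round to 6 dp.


w = 2*sqrt(115/(pi*1295*19.6)) = 0.075952 mm


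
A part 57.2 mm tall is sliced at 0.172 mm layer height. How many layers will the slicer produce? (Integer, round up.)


Layers = ceil(57.2/0.172) = 333


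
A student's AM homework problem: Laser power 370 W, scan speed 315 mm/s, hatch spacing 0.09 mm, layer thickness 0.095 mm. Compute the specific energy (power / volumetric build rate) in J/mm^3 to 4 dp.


Build rate = 315 * 0.09 * 0.095 = 2.69325 mm^3/s
SE = 370 / 2.69325 = 137.3805 J/mm^3


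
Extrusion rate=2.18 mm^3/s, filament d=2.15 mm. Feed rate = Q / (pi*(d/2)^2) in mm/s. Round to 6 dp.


A = pi*(2.15/2)^2 = 3.630503
v = 2.18 / 3.630503 = 0.600468 mm/s


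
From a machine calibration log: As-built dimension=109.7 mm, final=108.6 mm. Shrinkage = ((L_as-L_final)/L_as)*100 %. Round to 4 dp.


Shrinkage = ((109.7-108.6)/109.7)*100 = 1.0027 %


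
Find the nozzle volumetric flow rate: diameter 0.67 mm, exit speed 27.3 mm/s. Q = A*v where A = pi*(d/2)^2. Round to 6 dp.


A = pi*(0.67/2)^2 = 0.35256524 mm^2
Q = 0.35256524 * 27.3 = 9.625031 mm^3/s


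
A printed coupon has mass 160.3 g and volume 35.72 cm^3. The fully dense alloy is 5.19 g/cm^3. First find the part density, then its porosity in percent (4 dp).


rho_part = 160.3 / 35.72 = 4.48768197 g/cm^3
Porosity = (1 - 4.48768197/5.19)*100 = 13.5321 %


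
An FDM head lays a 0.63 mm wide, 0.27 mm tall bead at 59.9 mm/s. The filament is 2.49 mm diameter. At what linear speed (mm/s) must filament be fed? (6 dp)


Q = 0.63 * 0.27 * 59.9 = 10.18899 mm^3/s
A_fil = pi*(2.49/2)^2 = 4.86954715 mm^2
v_feed = 10.18899 / 4.86954715 = 2.09239 mm/s


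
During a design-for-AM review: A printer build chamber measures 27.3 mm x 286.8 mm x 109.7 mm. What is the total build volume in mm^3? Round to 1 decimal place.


V = 27.3 * 286.8 * 109.7 = 858911.5 mm^3


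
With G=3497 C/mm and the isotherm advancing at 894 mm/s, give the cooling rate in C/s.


CR = 3497 * 894 = 3126318 C/s


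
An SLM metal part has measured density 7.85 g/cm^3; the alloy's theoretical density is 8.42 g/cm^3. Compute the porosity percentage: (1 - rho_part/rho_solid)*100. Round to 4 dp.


Porosity = (1-7.85/8.42)*100 = 6.7696 %


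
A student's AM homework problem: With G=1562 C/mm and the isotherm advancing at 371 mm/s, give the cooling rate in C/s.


CR = 1562 * 371 = 579502 C/s


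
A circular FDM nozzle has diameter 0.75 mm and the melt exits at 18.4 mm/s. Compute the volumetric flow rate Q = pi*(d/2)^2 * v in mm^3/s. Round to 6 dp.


A = pi*(0.75/2)^2 = 0.44178647 mm^2
Q = 0.44178647 * 18.4 = 8.128871 mm^3/s


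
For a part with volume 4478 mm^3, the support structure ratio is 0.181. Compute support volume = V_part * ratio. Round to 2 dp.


V_support = 4478 * 0.181 = 810.52 mm^3


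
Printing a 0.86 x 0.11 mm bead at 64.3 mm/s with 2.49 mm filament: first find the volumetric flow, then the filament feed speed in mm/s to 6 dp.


Q = 0.86 * 0.11 * 64.3 = 6.08278 mm^3/s
A_fil = pi*(2.49/2)^2 = 4.86954715 mm^2
v_feed = 6.08278 / 4.86954715 = 1.249147 mm/s


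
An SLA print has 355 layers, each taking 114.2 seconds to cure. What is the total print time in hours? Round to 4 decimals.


t = 355 * 114.2 / 3600 = 11.2614 hrs


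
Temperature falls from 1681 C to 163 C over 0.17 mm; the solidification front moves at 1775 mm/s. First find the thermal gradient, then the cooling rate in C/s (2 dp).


G = (1681-163)/0.17 = 8929.41176471 C/mm
CR = 8929.41176471 * 1775 = 15849705.88 C/s


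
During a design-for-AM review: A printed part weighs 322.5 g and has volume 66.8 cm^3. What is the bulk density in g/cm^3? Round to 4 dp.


rho = 322.5 / 66.8 = 4.8278 g/cm^3


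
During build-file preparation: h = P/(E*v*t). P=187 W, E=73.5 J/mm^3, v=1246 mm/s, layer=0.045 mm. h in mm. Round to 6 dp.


h = 187 / (73.5*1246*0.045) = 0.045376 mm


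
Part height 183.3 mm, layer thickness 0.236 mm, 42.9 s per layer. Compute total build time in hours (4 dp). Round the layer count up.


Layers = ceil(183.3/0.236) = 777
t = 777 * 42.9 / 3600 = 9.2593 hrs


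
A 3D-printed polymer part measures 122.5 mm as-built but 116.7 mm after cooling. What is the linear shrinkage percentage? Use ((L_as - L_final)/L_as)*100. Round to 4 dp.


Shrinkage = ((122.5-116.7)/122.5)*100 = 4.7347 %


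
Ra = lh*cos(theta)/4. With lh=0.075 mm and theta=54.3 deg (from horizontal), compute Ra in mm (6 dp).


Ra = 0.075 * cos(54.3) / 4 = 0.010941 mm


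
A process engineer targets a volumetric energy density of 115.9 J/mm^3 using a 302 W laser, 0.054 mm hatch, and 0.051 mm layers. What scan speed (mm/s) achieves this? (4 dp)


v = 302 / (115.9*0.054*0.051) = 946.1491 mm/s


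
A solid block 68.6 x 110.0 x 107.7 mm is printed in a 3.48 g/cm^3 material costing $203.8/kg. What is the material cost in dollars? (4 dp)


V = 68.6 * 110.0 * 107.7 = 812704.2 mm^3 = 812.7042 cm^3
Mass = 812.7042 * 3.48 / 1000 = 2.82821062 kg
Cost = 2.82821062 * 203.8 = 576.3893 $


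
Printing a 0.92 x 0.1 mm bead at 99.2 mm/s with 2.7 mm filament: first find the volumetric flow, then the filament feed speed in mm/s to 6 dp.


Q = 0.92 * 0.1 * 99.2 = 9.1264 mm^3/s
A_fil = pi*(2.7/2)^2 = 5.72555261 mm^2
v_feed = 9.1264 / 5.72555261 = 1.593977 mm/s


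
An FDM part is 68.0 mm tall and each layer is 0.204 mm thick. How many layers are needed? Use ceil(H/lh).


Layers = ceil(68.0/0.204) = 334


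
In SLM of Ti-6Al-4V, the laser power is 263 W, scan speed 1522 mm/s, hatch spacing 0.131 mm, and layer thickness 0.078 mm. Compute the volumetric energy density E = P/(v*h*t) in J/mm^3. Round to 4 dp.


E = 263 / (1522*0.131*0.078) = 16.9112 J/mm^3


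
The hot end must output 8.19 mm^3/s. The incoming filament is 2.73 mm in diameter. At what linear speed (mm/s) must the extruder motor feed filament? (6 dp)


A = pi*(2.73/2)^2 = 5.853494
v = 8.19 / 5.853494 = 1.399164 mm/s


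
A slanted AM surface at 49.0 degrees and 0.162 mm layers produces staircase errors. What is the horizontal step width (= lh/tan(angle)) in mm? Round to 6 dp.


step = 0.162 / tan(49.0) = 0.140824 mm


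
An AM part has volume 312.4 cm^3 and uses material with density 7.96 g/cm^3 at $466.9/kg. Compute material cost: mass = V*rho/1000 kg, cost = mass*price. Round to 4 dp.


Mass = 312.4*7.96/1000 = 2.486704 kg
Cost = 2.486704 * 466.9 = 1161.0421 $


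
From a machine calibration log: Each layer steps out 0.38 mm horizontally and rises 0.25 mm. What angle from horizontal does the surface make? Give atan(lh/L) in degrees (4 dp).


angle = atan(0.25/0.38) = 33.3407 degrees


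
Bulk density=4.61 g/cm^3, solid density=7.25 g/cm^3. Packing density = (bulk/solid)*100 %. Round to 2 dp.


Packing = (4.61/7.25)*100 = 63.59 %


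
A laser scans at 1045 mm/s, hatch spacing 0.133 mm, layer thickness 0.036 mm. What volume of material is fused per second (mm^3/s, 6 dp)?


Rate = 1045 * 0.133 * 0.036 = 5.00346 mm^3/s


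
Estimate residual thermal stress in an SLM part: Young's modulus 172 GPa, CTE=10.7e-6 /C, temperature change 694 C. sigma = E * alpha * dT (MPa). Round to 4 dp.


sigma = 172*1000 * 10.7e-6 * 694 = 1277.2376 MPa


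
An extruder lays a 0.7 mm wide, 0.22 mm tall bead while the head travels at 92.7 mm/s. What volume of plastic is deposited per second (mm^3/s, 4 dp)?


Rate = 0.7 * 0.22 * 92.7 = 14.2758 mm^3/s


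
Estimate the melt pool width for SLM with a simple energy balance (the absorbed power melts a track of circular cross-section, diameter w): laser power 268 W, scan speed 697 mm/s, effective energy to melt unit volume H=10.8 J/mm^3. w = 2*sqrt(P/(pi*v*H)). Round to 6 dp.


w = 2*sqrt(268/(pi*697*10.8)) = 0.212909 mm


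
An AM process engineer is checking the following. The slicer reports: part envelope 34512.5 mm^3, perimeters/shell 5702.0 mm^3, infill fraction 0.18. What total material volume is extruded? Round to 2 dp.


V_infill = (34512.5 - 5702.0) * 0.18 = 5185.89
V_total = 5702.0 + 5185.89 = 10887.89 mm^3


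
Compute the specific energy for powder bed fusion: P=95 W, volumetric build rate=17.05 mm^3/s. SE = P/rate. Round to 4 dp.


SE = 95 / 17.05 = 5.5718 J/mm^3


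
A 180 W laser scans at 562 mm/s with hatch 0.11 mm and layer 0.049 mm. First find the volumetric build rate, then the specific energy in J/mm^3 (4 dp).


Build rate = 562 * 0.11 * 0.049 = 3.02918 mm^3/s
SE = 180 / 3.02918 = 59.422 J/mm^3


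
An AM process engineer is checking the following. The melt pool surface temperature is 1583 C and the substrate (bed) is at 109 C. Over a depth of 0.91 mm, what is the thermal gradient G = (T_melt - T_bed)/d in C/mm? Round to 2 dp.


G = (1583-109)/0.91 = 1619.78 C/mm


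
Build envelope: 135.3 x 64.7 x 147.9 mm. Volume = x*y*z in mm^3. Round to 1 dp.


V = 135.3 * 64.7 * 147.9 = 1294703.3 mm^3


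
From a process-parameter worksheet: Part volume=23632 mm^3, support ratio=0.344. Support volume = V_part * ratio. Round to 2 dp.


V_support = 23632 * 0.344 = 8129.41 mm^3


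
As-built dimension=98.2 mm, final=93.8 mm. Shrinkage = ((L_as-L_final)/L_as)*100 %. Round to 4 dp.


Shrinkage = ((98.2-93.8)/98.2)*100 = 4.4807 %


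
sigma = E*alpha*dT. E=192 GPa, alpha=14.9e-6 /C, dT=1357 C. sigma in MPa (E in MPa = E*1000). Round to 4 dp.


sigma = 192*1000 * 14.9e-6 * 1357 = 3882.1056 MPa


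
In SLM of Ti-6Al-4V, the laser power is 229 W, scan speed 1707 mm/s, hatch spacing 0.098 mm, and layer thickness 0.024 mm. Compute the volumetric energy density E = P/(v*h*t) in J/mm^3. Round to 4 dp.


E = 229 / (1707*0.098*0.024) = 57.038 J/mm^3


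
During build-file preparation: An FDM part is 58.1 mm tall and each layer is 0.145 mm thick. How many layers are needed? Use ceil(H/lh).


Layers = ceil(58.1/0.145) = 401


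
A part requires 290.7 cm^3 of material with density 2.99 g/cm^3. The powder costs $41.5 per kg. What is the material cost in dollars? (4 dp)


Mass = 290.7*2.99/1000 = 0.869193 kg
Cost = 0.869193 * 41.5 = 36.0715 $


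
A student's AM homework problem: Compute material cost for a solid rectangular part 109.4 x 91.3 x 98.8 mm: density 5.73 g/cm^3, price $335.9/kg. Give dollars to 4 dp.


V = 109.4 * 91.3 * 98.8 = 986836.136 mm^3 = 986.836136 cm^3
Mass = 986.836136 * 5.73 / 1000 = 5.65457106 kg
Cost = 5.65457106 * 335.9 = 1899.3704 $


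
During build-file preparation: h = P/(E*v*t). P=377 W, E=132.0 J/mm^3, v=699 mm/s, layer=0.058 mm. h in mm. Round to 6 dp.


h = 377 / (132.0*699*0.058) = 0.070447 mm


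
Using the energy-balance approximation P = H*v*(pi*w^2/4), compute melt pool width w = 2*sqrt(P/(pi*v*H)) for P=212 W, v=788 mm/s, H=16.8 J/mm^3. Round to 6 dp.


w = 2*sqrt(212/(pi*788*16.8)) = 0.142792 mm


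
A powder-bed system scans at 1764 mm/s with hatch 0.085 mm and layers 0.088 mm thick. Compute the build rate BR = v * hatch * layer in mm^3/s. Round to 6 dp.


Rate = 1764 * 0.085 * 0.088 = 13.19472 mm^3/s


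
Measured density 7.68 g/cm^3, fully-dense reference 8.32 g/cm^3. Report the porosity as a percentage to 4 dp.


Porosity = (1-7.68/8.32)*100 = 7.6923 %


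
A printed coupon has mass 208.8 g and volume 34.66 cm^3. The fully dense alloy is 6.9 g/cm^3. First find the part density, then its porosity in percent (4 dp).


rho_part = 208.8 / 34.66 = 6.02423543 g/cm^3
Porosity = (1 - 6.02423543/6.9)*100 = 12.6922 %


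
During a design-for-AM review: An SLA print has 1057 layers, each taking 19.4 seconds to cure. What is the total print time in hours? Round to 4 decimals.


t = 1057 * 19.4 / 3600 = 5.6961 hrs


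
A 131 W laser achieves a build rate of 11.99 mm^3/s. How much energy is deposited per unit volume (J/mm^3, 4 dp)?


SE = 131 / 11.99 = 10.9258 J/mm^3


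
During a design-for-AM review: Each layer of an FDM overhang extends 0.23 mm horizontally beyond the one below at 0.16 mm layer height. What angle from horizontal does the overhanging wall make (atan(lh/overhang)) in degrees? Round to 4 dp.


angle = atan(0.16/0.23) = 34.8245 degrees


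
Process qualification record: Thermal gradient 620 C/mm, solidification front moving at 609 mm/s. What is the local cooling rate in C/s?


CR = 620 * 609 = 377580 C/s


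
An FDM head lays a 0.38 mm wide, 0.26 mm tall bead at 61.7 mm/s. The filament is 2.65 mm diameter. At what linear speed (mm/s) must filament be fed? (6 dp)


Q = 0.38 * 0.26 * 61.7 = 6.09596 mm^3/s
A_fil = pi*(2.65/2)^2 = 5.5154586 mm^2
v_feed = 6.09596 / 5.5154586 = 1.10525 mm/s


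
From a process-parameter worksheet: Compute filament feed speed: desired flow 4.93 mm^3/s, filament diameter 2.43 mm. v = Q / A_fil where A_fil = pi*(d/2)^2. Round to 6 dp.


A = pi*(2.43/2)^2 = 4.637698
v = 4.93 / 4.637698 = 1.063027 mm/s


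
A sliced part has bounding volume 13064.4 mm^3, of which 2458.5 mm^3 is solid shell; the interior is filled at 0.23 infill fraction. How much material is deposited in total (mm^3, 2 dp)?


V_infill = (13064.4 - 2458.5) * 0.23 = 2439.36
V_total = 2458.5 + 2439.36 = 4897.86 mm^3


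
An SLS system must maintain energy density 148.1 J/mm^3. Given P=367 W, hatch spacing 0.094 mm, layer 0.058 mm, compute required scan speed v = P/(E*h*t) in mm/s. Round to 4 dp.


v = 367 / (148.1*0.094*0.058) = 454.5223 mm/s


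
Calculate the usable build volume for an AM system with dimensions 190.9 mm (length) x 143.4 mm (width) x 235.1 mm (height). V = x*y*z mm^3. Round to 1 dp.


V = 190.9 * 143.4 * 235.1 = 6435876.6 mm^3


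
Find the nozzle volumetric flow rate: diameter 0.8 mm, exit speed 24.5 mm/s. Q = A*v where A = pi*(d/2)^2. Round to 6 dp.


A = pi*(0.8/2)^2 = 0.50265482 mm^2
Q = 0.50265482 * 24.5 = 12.315043 mm^3/s


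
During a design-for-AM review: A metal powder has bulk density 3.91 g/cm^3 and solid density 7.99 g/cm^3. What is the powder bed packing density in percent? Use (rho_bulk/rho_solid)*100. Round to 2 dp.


Packing = (3.91/7.99)*100 = 48.94 %


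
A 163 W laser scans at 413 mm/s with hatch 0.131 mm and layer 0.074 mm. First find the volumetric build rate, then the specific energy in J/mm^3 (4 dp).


Build rate = 413 * 0.131 * 0.074 = 4.003622 mm^3/s
SE = 163 / 4.003622 = 40.7131 J/mm^3


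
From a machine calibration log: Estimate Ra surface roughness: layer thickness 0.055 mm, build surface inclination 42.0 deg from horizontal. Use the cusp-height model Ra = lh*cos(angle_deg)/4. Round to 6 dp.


Ra = 0.055 * cos(42.0) / 4 = 0.010218 mm


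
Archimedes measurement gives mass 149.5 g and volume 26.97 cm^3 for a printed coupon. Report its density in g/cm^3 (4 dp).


rho = 149.5 / 26.97 = 5.5432 g/cm^3


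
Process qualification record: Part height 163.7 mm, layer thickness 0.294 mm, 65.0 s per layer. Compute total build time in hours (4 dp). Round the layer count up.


Layers = ceil(163.7/0.294) = 557
t = 557 * 65.0 / 3600 = 10.0569 hrs


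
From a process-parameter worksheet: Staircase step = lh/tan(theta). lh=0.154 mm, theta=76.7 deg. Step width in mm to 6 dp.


step = 0.154 / tan(76.7) = 0.036404 mm


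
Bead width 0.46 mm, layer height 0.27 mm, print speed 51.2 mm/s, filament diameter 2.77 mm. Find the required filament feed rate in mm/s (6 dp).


Q = 0.46 * 0.27 * 51.2 = 6.35904 mm^3/s
A_fil = pi*(2.77/2)^2 = 6.02628157 mm^2
v_feed = 6.35904 / 6.02628157 = 1.055218 mm/s


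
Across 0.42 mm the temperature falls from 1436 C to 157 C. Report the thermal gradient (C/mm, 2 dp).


G = (1436-157)/0.42 = 3045.24 C/mm


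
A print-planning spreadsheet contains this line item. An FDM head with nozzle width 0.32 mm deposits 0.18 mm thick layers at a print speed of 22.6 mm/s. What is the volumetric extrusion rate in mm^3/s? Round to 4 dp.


Rate = 0.32 * 0.18 * 22.6 = 1.3018 mm^3/s


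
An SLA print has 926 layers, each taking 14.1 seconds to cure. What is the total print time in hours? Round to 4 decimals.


t = 926 * 14.1 / 3600 = 3.6268 hrs


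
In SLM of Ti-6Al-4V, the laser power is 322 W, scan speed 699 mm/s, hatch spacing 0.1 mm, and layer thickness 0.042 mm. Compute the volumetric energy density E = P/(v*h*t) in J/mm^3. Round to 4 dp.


E = 322 / (699*0.1*0.042) = 109.6805 J/mm^3


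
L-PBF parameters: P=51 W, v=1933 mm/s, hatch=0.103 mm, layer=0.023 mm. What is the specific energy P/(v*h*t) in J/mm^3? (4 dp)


Build rate = 1933 * 0.103 * 0.023 = 4.579277 mm^3/s
SE = 51 / 4.579277 = 11.1371 J/mm^3


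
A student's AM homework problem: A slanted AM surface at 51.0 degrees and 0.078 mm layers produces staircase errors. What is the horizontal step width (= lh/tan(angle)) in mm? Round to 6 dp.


step = 0.078 / tan(51.0) = 0.063163 mm


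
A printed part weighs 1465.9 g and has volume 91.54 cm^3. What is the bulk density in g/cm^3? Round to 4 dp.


rho = 1465.9 / 91.54 = 16.0138 g/cm^3


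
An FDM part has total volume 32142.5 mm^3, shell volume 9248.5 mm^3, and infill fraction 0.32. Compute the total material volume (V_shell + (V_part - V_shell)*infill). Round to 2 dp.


V_infill = (32142.5 - 9248.5) * 0.32 = 7326.08
V_total = 9248.5 + 7326.08 = 16574.58 mm^3


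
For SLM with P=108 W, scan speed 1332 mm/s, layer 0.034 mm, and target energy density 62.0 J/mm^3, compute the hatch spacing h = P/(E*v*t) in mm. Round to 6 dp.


h = 108 / (62.0*1332*0.034) = 0.038464 mm


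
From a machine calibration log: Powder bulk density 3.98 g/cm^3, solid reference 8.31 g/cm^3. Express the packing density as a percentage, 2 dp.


Packing = (3.98/8.31)*100 = 47.89 %


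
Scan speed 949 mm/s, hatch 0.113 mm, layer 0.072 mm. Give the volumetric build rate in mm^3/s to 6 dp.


Rate = 949 * 0.113 * 0.072 = 7.721064 mm^3/s


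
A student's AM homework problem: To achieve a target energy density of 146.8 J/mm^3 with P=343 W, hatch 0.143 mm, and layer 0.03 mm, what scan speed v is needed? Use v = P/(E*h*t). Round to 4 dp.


v = 343 / (146.8*0.143*0.03) = 544.6416 mm/s


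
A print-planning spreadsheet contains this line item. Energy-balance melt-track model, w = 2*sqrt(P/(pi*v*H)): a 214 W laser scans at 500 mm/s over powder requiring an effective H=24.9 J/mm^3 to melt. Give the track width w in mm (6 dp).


w = 2*sqrt(214/(pi*500*24.9)) = 0.147937 mm


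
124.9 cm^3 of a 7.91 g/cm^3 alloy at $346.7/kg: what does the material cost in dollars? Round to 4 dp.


Mass = 124.9*7.91/1000 = 0.987959 kg
Cost = 0.987959 * 346.7 = 342.5254 $


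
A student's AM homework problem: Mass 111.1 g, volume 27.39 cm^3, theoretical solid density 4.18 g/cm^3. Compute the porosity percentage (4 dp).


rho_part = 111.1 / 27.39 = 4.0562249 g/cm^3
Porosity = (1 - 4.0562249/4.18)*100 = 2.9611 %


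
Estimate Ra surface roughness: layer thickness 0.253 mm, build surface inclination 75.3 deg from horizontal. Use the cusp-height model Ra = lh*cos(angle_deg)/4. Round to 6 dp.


Ra = 0.253 * cos(75.3) / 4 = 0.01605 mm


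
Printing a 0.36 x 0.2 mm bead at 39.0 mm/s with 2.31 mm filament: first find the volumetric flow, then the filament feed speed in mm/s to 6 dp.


Q = 0.36 * 0.2 * 39.0 = 2.808 mm^3/s
A_fil = pi*(2.31/2)^2 = 4.19096314 mm^2
v_feed = 2.808 / 4.19096314 = 0.670013 mm/s


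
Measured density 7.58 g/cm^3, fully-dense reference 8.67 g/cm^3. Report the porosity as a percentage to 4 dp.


Porosity = (1-7.58/8.67)*100 = 12.5721 %


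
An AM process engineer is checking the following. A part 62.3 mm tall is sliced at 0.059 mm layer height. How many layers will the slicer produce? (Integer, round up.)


Layers = ceil(62.3/0.059) = 1056


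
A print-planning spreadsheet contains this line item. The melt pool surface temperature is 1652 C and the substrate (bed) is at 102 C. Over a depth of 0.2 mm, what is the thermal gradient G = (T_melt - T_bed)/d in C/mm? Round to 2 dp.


G = (1652-102)/0.2 = 7750.0 C/mm


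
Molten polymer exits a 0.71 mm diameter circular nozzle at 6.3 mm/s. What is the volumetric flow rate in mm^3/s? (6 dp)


A = pi*(0.71/2)^2 = 0.39591921 mm^2
Q = 0.39591921 * 6.3 = 2.494291 mm^3/s


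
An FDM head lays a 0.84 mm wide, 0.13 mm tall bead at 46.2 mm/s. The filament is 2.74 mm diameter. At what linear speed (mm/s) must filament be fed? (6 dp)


Q = 0.84 * 0.13 * 46.2 = 5.04504 mm^3/s
A_fil = pi*(2.74/2)^2 = 5.89645525 mm^2
v_feed = 5.04504 / 5.89645525 = 0.855606 mm/s


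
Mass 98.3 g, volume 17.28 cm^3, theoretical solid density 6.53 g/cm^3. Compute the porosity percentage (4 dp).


rho_part = 98.3 / 17.28 = 5.68865741 g/cm^3
Porosity = (1 - 5.68865741/6.53)*100 = 12.8843 %


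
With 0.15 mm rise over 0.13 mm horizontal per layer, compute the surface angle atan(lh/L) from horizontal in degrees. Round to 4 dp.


angle = atan(0.15/0.13) = 49.0856 degrees


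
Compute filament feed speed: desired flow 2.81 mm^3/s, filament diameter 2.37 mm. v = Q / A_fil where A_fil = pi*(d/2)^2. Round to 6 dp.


A = pi*(2.37/2)^2 = 4.411503
v = 2.81 / 4.411503 = 0.636971 mm/s


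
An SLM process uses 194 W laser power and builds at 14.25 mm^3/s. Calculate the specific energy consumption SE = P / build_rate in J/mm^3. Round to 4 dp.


SE = 194 / 14.25 = 13.614 J/mm^3


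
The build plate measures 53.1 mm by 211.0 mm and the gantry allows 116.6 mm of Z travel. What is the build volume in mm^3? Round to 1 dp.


V = 53.1 * 211.0 * 116.6 = 1306398.1 mm^3


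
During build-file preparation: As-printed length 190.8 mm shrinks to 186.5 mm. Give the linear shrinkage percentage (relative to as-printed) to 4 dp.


Shrinkage = ((190.8-186.5)/190.8)*100 = 2.2537 %


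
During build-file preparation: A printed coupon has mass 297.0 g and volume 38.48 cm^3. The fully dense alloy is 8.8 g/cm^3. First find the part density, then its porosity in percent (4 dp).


rho_part = 297.0 / 38.48 = 7.71829522 g/cm^3
Porosity = (1 - 7.71829522/8.8)*100 = 12.2921 %


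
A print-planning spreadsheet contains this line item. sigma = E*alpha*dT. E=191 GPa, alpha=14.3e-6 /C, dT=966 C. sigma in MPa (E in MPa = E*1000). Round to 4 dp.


sigma = 191*1000 * 14.3e-6 * 966 = 2638.4358 MPa


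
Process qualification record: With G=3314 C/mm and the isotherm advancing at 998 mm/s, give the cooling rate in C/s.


CR = 3314 * 998 = 3307372 C/s


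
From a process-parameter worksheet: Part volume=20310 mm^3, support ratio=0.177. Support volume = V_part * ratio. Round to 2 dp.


V_support = 20310 * 0.177 = 3594.87 mm^3


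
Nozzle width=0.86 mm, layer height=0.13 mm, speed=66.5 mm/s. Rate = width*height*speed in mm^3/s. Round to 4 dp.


Rate = 0.86 * 0.13 * 66.5 = 7.4347 mm^3/s


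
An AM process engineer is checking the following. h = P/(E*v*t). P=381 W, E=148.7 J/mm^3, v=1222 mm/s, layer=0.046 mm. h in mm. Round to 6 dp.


h = 381 / (148.7*1222*0.046) = 0.045581 mm


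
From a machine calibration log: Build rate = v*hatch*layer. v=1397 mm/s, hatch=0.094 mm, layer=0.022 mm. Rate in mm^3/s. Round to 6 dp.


Rate = 1397 * 0.094 * 0.022 = 2.888996 mm^3/s


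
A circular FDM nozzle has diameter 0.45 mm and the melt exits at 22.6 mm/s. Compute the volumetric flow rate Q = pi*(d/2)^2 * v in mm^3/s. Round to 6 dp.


A = pi*(0.45/2)^2 = 0.15904313 mm^2
Q = 0.15904313 * 22.6 = 3.594375 mm^3/s


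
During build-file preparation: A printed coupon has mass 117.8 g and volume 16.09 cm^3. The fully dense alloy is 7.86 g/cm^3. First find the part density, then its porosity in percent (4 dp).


rho_part = 117.8 / 16.09 = 7.32131759 g/cm^3
Porosity = (1 - 7.32131759/7.86)*100 = 6.8535 %
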